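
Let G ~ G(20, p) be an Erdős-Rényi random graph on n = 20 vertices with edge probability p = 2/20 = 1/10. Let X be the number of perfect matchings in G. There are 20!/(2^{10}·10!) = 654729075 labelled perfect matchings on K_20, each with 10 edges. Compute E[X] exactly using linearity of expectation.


K_20 has 20!/(2^{10}·10!) = 654729075 labelled perfect matchings.
For each such perfect matching H, let X_H = 1 if all 10 edges of H are present in G. Then P[X_H = 1] = p^{10} = (1/10)^{10} = 1/10000000000.
Summing the indicators: E[X] = Σ_H E[X_H] = 654729075 · p^{10} = 654729075 · 1/10000000000 = 26189163/400000000.
Numerically: E[X] ≈ 0.065473.

E[X] = 654729075 · (1/10)^{10} = 26189163/400000000 ≈ 0.065473.


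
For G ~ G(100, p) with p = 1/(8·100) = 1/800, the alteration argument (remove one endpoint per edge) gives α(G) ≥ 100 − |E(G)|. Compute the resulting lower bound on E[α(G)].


E[|E(G)|] = C(100, 2)·p = 4950 · (1/800) = 99/16.
E[α(G)] ≥ n − E[|E(G)|] = 100 − 99/16 = 1501/16.
Numerically: ≈ 93.81250.
(This is only a lower bound; the true E[α(G)] may be larger.)

E[α(G)] ≥ 1501/16 ≈ 93.81250.


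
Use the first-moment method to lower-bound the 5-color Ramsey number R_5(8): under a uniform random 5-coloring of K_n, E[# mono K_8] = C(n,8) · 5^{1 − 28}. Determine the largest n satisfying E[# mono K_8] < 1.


We need C(n, 8) · 5^{1 − 28} < 1, i.e. C(n, 8) < 5^{28 − 1} = 7450580596923828125.
Check values of n near the boundary:
  n = 861: C(861, 8) = 7250034996615275865; 7250034996615275865 < 7450580596923828125? YES
  n = 862: C(862, 8) = 7317951015318931845; 7317951015318931845 < 7450580596923828125? YES
  n = 863: C(863, 8) = 7386423071602617757; 7386423071602617757 < 7450580596923828125? YES
  n = 864: C(864, 8) = 7455455062926006708; 7455455062926006708 < 7450580596923828125? NO
  n = 865: C(865, 8) = 7525050909487743060; 7525050909487743060 < 7450580596923828125? NO
  n = 866: C(866, 8) = 7595214554331451620; 7595214554331451620 < 7450580596923828125? NO
The largest n with C(n, 8) < 7450580596923828125 is n = 863 (where E[X] = 7386423071602617757/7450580596923828125 ≈ 0.9914). Hence R_5(8) > 863, i.e. R_5(8) ≥ 864.

Largest n = 863; hence R_5(8) > 863.


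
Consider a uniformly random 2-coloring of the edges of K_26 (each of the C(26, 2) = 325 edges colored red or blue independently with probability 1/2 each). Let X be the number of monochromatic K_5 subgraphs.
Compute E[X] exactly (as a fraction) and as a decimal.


Let X = Σ_S X_S over the C(26, 5) = 65780 subsets S of size 5, where X_S = 1 if the K_5 on S is monochromatic.
For a fixed S, the K_5 on S has C(5, 2) = 10 edges. P[all 10 edges red] = (1/2)^10, and likewise for blue, so P[monochromatic] = 2·(1/2)^10 = 2^{1 − 10} = 1/512.
By linearity: E[X] = C(26, 5) · 2^{1 − 10} = 65780 · 1/512 = 16445/128.
Numerically: E[X] ≈ 128.47656.

E[X] = C(26,5)·2^(1−C(5,2)) = 16445/128 ≈ 128.47656.


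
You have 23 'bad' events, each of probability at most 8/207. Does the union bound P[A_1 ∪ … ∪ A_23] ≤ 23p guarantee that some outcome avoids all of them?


Union bound: P[∪_{i=1}^{23} A_i] ≤ Σ_i P[A_i] ≤ 23·p = 23·(8/207) = 8/9.
Numerically: 8/9 ≈ 0.888889.
Is 8/9 < 1? YES.
Since P[∪ A_i] ≤ 8/9 < 1, the complement has P[∩ A_i^c] ≥ 1 − 8/9 = 1/9 > 0, so some outcome avoids every A_i.

23·p = 8/9 ≈ 0.888889; existence CERTIFIED by the union bound.


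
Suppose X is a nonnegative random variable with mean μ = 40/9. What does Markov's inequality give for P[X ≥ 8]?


μ = E[X] = 40/9, a = 8.
Markov: P[X ≥ 8] ≤ μ/a = (40/9)/8 = 5/9.
Numerically: ≈ 0.55556.
(Since a = 8 > μ = 4.44444, the bound 5/9 is < 1 and informative.)

P[X ≥ 8] ≤ 5/9 ≈ 0.55556.


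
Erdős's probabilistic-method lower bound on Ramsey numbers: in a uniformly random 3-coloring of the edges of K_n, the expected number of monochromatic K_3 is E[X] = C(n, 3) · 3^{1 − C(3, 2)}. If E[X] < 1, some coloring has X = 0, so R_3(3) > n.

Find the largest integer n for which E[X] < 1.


We need C(n, 3) · 3^{1 − 3} < 1, i.e. C(n, 3) < 3^{3 − 1} = 9.
Check values of n near the boundary:
  n = 3: C(3, 3) = 1; 1 < 9? YES
  n = 4: C(4, 3) = 4; 4 < 9? YES
  n = 5: C(5, 3) = 10; 10 < 9? NO
The largest n with C(n, 3) < 9 is n = 4 (where E[X] = 4/9 ≈ 0.444444). Hence R_3(3) > 4, i.e. R_3(3) ≥ 5.

Largest n = 4; hence R_3(3) > 4.


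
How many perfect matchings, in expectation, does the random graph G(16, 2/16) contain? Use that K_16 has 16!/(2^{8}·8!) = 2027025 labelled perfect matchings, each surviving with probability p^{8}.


K_16 has 16!/(2^{8}·8!) = 2027025 labelled perfect matchings.
For each such perfect matching H, let X_H = 1 if all 8 edges of H are present in G. Then P[X_H = 1] = p^{8} = (1/8)^{8} = 1/16777216.
Summing the indicators: E[X] = Σ_H E[X_H] = 2027025 · p^{8} = 2027025 · 1/16777216 = 2027025/16777216.
Numerically: E[X] ≈ 0.1208.

E[X] = 2027025 · (1/8)^{8} = 2027025/16777216 ≈ 0.1208.


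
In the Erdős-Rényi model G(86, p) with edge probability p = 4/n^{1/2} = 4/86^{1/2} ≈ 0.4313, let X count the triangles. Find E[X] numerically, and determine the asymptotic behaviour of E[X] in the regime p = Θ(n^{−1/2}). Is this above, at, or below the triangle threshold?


Number of potential triangles: C(86, 3) = 102340.
Each occurs with probability p³ ≈ (0.4313)³ ≈ 8.024765e-02.
By linearity: E[X] = C(86, 3)·p³ ≈ 102340 · 8.024765e-02 ≈ 8212.5440.
Since α = 1/2 < 1, p = c/n^{1/2} ≫ 1/n is above the triangle threshold p ~ 1/n. Asymptotically E[X] ~ (c³/6)·n^{3(1−α)} = (4³/6)·n^{1.5} → ∞; triangles are abundant w.h.p.

E[X] ≈ 8212.5440; in regime p = Θ(1/n^{1/2}) E[X] diverges (above the triangle threshold p ~ 1/n).


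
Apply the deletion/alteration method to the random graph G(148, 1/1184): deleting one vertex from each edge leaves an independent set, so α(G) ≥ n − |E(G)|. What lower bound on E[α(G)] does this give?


E[|E(G)|] = C(148, 2)·p = 10878 · (1/1184) = 147/16.
E[α(G)] ≥ n − E[|E(G)|] = 148 − 147/16 = 2221/16.
Numerically: ≈ 138.812.
(This is only a lower bound; the true E[α(G)] may be larger.)

E[α(G)] ≥ 2221/16 ≈ 138.812.


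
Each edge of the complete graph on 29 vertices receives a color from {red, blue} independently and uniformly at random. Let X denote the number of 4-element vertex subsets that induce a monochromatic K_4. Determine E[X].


Let X = Σ_S X_S over the C(29, 4) = 23751 subsets S of size 4, where X_S = 1 if the K_4 on S is monochromatic.
For a fixed S, the K_4 on S has C(4, 2) = 6 edges. P[all 6 edges red] = (1/2)^6, and likewise for blue, so P[monochromatic] = 2·(1/2)^6 = 2^{1 − 6} = 1/32.
Summing: E[X] = C(29, 4) · 2^{1 − 6} = 23751 · 1/32 = 23751/32.
Numerically: E[X] ≈ 742.218750.

E[X] = C(29,4)·2^(1−C(4,2)) = 23751/32 ≈ 742.218750.


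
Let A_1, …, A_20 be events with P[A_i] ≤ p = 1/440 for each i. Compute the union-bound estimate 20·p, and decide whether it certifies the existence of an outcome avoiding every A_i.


Union bound: P[∪_{i=1}^{20} A_i] ≤ Σ_i P[A_i] ≤ 20·p = 20·(1/440) = 1/22.
Numerically: 1/22 ≈ 0.045.
Is 1/22 < 1? YES.
Since P[∪ A_i] ≤ 1/22 < 1, the complement has P[∩ A_i^c] ≥ 1 − 1/22 = 21/22 > 0, so some outcome avoids every A_i.

20·p = 1/22 ≈ 0.045; existence CERTIFIED by the union bound.


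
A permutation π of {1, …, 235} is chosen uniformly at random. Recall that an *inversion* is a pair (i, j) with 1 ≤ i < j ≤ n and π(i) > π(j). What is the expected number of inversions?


Write X = Σ X_I over the C(235, 2) = 27495 pairs i < j, with X_I the indicator of one inversion.
There are 27495 indicators.
For each fixed pair i < j, the values π(i) and π(j) are two distinct elements of {1, …, 235} in uniformly random order; by symmetry P[π(i) > π(j)] = 1/2.
By linearity: E[X] = 27495 · (1/2) = C(235, 2) · (1/2) = 27495/2 = 27495/2 ≈ 13747.500.

E[X] = 27495/2 = 13747.500.


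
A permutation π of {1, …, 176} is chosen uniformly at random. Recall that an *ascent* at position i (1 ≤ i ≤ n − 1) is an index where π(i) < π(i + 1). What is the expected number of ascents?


Write X = Σ X_I over i = 1, …, 175, with X_I the indicator of one ascent.
There are 175 indicators.
For each fixed i, the pair (π(i), π(i+1)) is a uniformly random ordered pair of distinct values from {1, …, 176}; by symmetry P[π(i) < π(i+1)] = 1/2.
By linearity: E[X] = 175 · (1/2) = (176 − 1) · (1/2) = 175/2 ≈ 87.5000.

E[X] = 175/2 = 87.5000.


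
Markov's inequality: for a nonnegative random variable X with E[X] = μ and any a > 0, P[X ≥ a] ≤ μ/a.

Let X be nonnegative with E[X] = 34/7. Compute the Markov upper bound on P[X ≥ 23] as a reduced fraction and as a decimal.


μ = E[X] = 34/7, a = 23.
Markov: P[X ≥ 23] ≤ μ/a = (34/7)/23 = 34/161.
Numerically: ≈ 0.2112.
(Since a = 23 > μ = 4.8571, the bound 34/161 is < 1 and informative.)

P[X ≥ 23] ≤ 34/161 ≈ 0.2112.


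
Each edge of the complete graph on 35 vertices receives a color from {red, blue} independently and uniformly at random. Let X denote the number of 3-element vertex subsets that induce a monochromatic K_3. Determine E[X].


Let X = Σ_S X_S over the C(35, 3) = 6545 subsets S of size 3, where X_S = 1 if the K_3 on S is monochromatic.
For a fixed S, the K_3 on S has C(3, 2) = 3 edges. P[all 3 edges red] = (1/2)^3, and likewise for blue, so P[monochromatic] = 2·(1/2)^3 = 2^{1 − 3} = 1/4.
By linearity of expectation: E[X] = C(35, 3) · 2^{1 − 3} = 6545 · 1/4 = 6545/4.
Numerically: E[X] ≈ 1636.250000.

E[X] = C(35,3)·2^(1−C(3,2)) = 6545/4 ≈ 1636.250000.


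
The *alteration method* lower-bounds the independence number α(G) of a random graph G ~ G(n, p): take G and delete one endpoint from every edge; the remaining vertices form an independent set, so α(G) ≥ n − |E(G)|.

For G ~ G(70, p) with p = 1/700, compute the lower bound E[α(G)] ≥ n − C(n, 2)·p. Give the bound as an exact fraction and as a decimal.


E[|E(G)|] = C(70, 2)·p = 2415 · (1/700) = 69/20.
E[α(G)] ≥ n − E[|E(G)|] = 70 − 69/20 = 1331/20.
Numerically: ≈ 66.55000.
(This is only a lower bound; the true E[α(G)] may be larger.)

E[α(G)] ≥ 1331/20 ≈ 66.55000.


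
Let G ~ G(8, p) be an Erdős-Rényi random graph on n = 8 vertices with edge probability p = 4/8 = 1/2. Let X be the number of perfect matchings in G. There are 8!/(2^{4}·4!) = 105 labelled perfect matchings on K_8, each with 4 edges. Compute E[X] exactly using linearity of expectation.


K_8 has 8!/(2^{4}·4!) = 105 labelled perfect matchings.
For each such perfect matching H, let X_H = 1 if all 4 edges of H are present in G. Then P[X_H = 1] = p^{4} = (1/2)^{4} = 1/16.
By linearity: E[X] = Σ_H E[X_H] = 105 · p^{4} = 105 · 1/16 = 105/16.
Numerically: E[X] ≈ 6.56.

E[X] = 105 · (1/2)^{4} = 105/16 ≈ 6.56.


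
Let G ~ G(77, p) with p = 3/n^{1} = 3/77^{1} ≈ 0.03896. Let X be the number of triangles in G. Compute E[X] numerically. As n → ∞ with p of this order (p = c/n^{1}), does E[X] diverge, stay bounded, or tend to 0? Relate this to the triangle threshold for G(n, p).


Number of potential triangles: C(77, 3) = 73150.
Each occurs with probability p³ ≈ (0.03896)³ ≈ 5.914140e-05.
By linearity: E[X] = C(77, 3)·p³ ≈ 73150 · 5.914140e-05 ≈ 4.3262.
Here α = 1, so p = 3/n is exactly at the triangle threshold p ~ 1/n. Asymptotically E[X] → c³/6 = 3³/6 = 9/2 ≈ 4.5000, a bounded constant. In this regime the triangle count is asymptotically Poisson(c³/6).

E[X] ≈ 4.3262; in regime p = Θ(1/n^{1}) E[X] stays bounded (at the triangle threshold p ~ 1/n).


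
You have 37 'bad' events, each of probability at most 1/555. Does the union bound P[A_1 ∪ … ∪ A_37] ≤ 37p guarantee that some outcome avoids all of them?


Union bound: P[∪_{i=1}^{37} A_i] ≤ Σ_i P[A_i] ≤ 37·p = 37·(1/555) = 1/15.
Numerically: 1/15 ≈ 0.066667.
Is 1/15 < 1? YES.
Since P[∪ A_i] ≤ 1/15 < 1, the complement has P[∩ A_i^c] ≥ 1 − 1/15 = 14/15 > 0, so some outcome avoids every A_i.

37·p = 1/15 ≈ 0.066667; existence CERTIFIED by the union bound.


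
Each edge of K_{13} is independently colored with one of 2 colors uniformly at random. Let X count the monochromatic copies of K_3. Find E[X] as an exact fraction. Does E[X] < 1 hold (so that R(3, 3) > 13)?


E[X] = C(13, 3) · 2^{1 − 3} = 286 · 2^{−2} = 286/4.
As a reduced fraction: E[X] = 143/2 ≈ 71.500000.
Is E[X] < 1? NO.
Since E[X] ≥ 1, the first-moment bound is inconclusive at n = 13; it does NOT by itself certify R(3, 3) > 13.

E[X] = 143/2 ≈ 71.500000; E[X] ≥ 1; first-moment method inconclusive here.


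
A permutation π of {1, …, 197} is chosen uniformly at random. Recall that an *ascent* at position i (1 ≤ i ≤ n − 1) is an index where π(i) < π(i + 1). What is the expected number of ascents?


Write X = Σ X_I over i = 1, …, 196, with X_I the indicator of one ascent.
There are 196 indicators.
For each fixed i, the pair (π(i), π(i+1)) is a uniformly random ordered pair of distinct values from {1, …, 197}; by symmetry P[π(i) < π(i+1)] = 1/2.
By linearity: E[X] = 196 · (1/2) = (197 − 1) · (1/2) = 98 ≈ 98.000.

E[X] = 98 = 98.000.


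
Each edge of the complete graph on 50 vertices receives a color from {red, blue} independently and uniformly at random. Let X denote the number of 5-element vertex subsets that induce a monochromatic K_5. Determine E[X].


Let X = Σ_S X_S over the C(50, 5) = 2118760 subsets S of size 5, where X_S = 1 if the K_5 on S is monochromatic.
For a fixed S, the K_5 on S has C(5, 2) = 10 edges. P[all 10 edges red] = (1/2)^10, and likewise for blue, so P[monochromatic] = 2·(1/2)^10 = 2^{1 − 10} = 1/512.
Summing: E[X] = C(50, 5) · 2^{1 − 10} = 2118760 · 1/512 = 264845/64.
Numerically: E[X] ≈ 4138.20312.

E[X] = C(50,5)·2^(1−C(5,2)) = 264845/64 ≈ 4138.20312.


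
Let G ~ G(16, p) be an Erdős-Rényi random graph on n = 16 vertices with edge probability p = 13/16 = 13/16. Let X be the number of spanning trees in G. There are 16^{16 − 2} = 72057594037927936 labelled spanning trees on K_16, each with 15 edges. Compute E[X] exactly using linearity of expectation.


K_16 has 16^{16 − 2} = 72057594037927936 labelled spanning trees.
For each such spanning tree H, let X_H = 1 if all 15 edges of H are present in G. Then P[X_H = 1] = p^{15} = (13/16)^{15} = 51185893014090757/1152921504606846976.
Summing the indicators: E[X] = Σ_H E[X_H] = 72057594037927936 · p^{15} = 72057594037927936 · 51185893014090757/1152921504606846976 = 51185893014090757/16.
Numerically: E[X] ≈ 3.2e+15.

E[X] = 72057594037927936 · (13/16)^{15} = 51185893014090757/16 ≈ 3.2e+15.


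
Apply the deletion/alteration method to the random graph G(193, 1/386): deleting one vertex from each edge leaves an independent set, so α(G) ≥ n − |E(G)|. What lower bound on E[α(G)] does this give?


E[|E(G)|] = C(193, 2)·p = 18528 · (1/386) = 48.
E[α(G)] ≥ n − E[|E(G)|] = 193 − 48 = 145.
Numerically: ≈ 145.00000.
(This is only a lower bound; the true E[α(G)] may be larger.)

E[α(G)] ≥ 145 ≈ 145.00000.


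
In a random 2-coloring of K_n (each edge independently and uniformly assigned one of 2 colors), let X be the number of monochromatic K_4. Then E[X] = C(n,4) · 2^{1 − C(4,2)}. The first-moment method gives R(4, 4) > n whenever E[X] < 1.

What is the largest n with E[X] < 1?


We need C(n, 4) · 2^{1 − 6} < 1, i.e. C(n, 4) < 2^{6 − 1} = 32.
Check values of n near the boundary:
  n = 4: C(4, 4) = 1; 1 < 32? YES
  n = 5: C(5, 4) = 5; 5 < 32? YES
  n = 6: C(6, 4) = 15; 15 < 32? YES
  n = 7: C(7, 4) = 35; 35 < 32? NO
The largest n with C(n, 4) < 32 is n = 6 (where E[X] = 15/32 ≈ 0.4687500). Hence R(4, 4) > 6, i.e. R(4, 4) ≥ 7.

Largest n = 6; hence R(4, 4) > 6.


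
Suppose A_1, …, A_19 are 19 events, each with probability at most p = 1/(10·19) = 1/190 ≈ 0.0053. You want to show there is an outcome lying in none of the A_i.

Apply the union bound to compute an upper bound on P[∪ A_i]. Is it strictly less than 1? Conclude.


Union bound: P[∪_{i=1}^{19} A_i] ≤ Σ_i P[A_i] ≤ 19·p = 19·(1/190) = 1/10.
Numerically: 1/10 ≈ 0.1000.
Is 1/10 < 1? YES.
Since P[∪ A_i] ≤ 1/10 < 1, the complement has P[∩ A_i^c] ≥ 1 − 1/10 = 9/10 > 0, so some outcome avoids every A_i.

19·p = 1/10 ≈ 0.1000; existence CERTIFIED by the union bound.


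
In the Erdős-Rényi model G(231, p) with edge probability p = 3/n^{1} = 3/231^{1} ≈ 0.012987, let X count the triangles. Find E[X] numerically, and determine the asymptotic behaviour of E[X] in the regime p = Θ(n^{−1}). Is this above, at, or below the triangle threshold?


Number of potential triangles: C(231, 3) = 2027795.
Each occurs with probability p³ ≈ (0.012987)³ ≈ 2.1904222e-06.
By linearity: E[X] = C(231, 3)·p³ ≈ 2027795 · 2.1904222e-06 ≈ 4.44173.
Here α = 1, so p = 3/n is exactly at the triangle threshold p ~ 1/n. Asymptotically E[X] → c³/6 = 3³/6 = 9/2 ≈ 4.50000, a bounded constant. In this regime the triangle count is asymptotically Poisson(c³/6).

E[X] ≈ 4.44173; in regime p = Θ(1/n^{1}) E[X] stays bounded (at the triangle threshold p ~ 1/n).


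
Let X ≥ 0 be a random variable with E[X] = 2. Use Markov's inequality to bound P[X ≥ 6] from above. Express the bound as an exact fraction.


μ = E[X] = 2, a = 6.
Markov: P[X ≥ 6] ≤ μ/a = (2)/6 = 1/3.
Numerically: ≈ 0.3333.
(Since a = 6 > μ = 2.0000, the bound 1/3 is < 1 and informative.)

P[X ≥ 6] ≤ 1/3 ≈ 0.3333.


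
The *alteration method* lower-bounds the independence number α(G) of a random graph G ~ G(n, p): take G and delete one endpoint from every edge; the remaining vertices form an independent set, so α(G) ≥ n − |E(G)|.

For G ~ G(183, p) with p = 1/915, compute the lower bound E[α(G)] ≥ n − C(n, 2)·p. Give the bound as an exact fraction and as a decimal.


E[|E(G)|] = C(183, 2)·p = 16653 · (1/915) = 91/5.
E[α(G)] ≥ n − E[|E(G)|] = 183 − 91/5 = 824/5.
Numerically: ≈ 164.800000.
(This is only a lower bound; the true E[α(G)] may be larger.)

E[α(G)] ≥ 824/5 ≈ 164.800000.


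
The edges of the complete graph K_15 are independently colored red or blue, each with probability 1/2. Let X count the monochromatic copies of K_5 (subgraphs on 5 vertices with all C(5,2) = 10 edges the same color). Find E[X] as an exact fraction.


Let X = Σ_S X_S over the C(15, 5) = 3003 subsets S of size 5, where X_S = 1 if the K_5 on S is monochromatic.
For a fixed S, the K_5 on S has C(5, 2) = 10 edges. P[all 10 edges red] = (1/2)^10, and likewise for blue, so P[monochromatic] = 2·(1/2)^10 = 2^{1 − 10} = 1/512.
By linearity of expectation: E[X] = C(15, 5) · 2^{1 − 10} = 3003 · 1/512 = 3003/512.
Numerically: E[X] ≈ 5.865.

E[X] = C(15,5)·2^(1−C(5,2)) = 3003/512 ≈ 5.865.


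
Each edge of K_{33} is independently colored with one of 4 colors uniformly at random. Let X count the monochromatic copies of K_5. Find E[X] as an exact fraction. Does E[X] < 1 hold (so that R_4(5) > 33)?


E[X] = C(33, 5) · 4^{1 − 10} = 237336 · 4^{−9} = 237336/262144.
As a reduced fraction: E[X] = 29667/32768 ≈ 0.9054.
Is E[X] < 1? YES.
Since E[X] < 1, there exists a 4-coloring of K_{33} with no monochromatic K_5; hence R_4(5) > 33.

E[X] = 29667/32768 ≈ 0.9054; E[X] < 1, so R_4(5) > 33.


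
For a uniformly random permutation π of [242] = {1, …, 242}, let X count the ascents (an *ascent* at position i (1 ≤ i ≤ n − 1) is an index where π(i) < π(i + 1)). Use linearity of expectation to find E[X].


Write X = Σ X_I over i = 1, …, 241, with X_I the indicator of one ascent.
There are 241 indicators.
For each fixed i, the pair (π(i), π(i+1)) is a uniformly random ordered pair of distinct values from {1, …, 242}; by symmetry P[π(i) < π(i+1)] = 1/2.
By linearity: E[X] = 241 · (1/2) = (242 − 1) · (1/2) = 241/2 ≈ 120.500000.

E[X] = 241/2 = 120.500000.


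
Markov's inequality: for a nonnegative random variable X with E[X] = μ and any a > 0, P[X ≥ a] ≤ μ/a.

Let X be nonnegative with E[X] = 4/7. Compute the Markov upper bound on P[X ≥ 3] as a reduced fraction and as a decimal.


μ = E[X] = 4/7, a = 3.
Markov: P[X ≥ 3] ≤ μ/a = (4/7)/3 = 4/21.
Numerically: ≈ 0.190476.
(Since a = 3 > μ = 0.571429, the bound 4/21 is < 1 and informative.)

P[X ≥ 3] ≤ 4/21 ≈ 0.190476.


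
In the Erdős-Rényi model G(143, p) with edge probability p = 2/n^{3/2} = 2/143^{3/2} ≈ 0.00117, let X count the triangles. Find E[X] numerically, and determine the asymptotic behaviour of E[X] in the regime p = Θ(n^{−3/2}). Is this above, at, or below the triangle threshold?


Number of potential triangles: C(143, 3) = 477191.
Each occurs with probability p³ ≈ (0.00117)³ ≈ 1.599845e-09.
By linearity: E[X] = C(143, 3)·p³ ≈ 477191 · 1.599845e-09 ≈ 0.0008.
Since α = 3/2 > 1, p = c/n^{3/2} = o(1/n) is below the triangle threshold p ~ 1/n. Asymptotically E[X] ~ (c³/6)·n^{3(1−α)} = (2³/6)·n^{-1.5} → 0, so by Markov's inequality G has no triangles w.h.p.

E[X] ≈ 0.0008; in regime p = Θ(1/n^{3/2}) E[X] tends to 0 (below the triangle threshold p ~ 1/n).


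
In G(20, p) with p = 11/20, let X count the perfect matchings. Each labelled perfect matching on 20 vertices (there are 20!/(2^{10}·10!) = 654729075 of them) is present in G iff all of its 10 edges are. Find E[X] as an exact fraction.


K_20 has 20!/(2^{10}·10!) = 654729075 labelled perfect matchings.
For each such perfect matching H, let X_H = 1 if all 10 edges of H are present in G. Then P[X_H = 1] = p^{10} = (11/20)^{10} = 25937424601/10240000000000.
Summing the indicators: E[X] = Σ_H E[X_H] = 654729075 · p^{10} = 654729075 · 25937424601/10240000000000 = 679279440675798963/409600000000.
Numerically: E[X] ≈ 1.66e+06.

E[X] = 654729075 · (11/20)^{10} = 679279440675798963/409600000000 ≈ 1.66e+06.


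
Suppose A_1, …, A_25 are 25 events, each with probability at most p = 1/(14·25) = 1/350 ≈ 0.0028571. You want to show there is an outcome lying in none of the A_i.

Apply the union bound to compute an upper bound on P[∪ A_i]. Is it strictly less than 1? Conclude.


Union bound: P[∪_{i=1}^{25} A_i] ≤ Σ_i P[A_i] ≤ 25·p = 25·(1/350) = 1/14.
Numerically: 1/14 ≈ 0.0714286.
Is 1/14 < 1? YES.
Since P[∪ A_i] ≤ 1/14 < 1, the complement has P[∩ A_i^c] ≥ 1 − 1/14 = 13/14 > 0, so some outcome avoids every A_i.

25·p = 1/14 ≈ 0.0714286; existence CERTIFIED by the union bound.


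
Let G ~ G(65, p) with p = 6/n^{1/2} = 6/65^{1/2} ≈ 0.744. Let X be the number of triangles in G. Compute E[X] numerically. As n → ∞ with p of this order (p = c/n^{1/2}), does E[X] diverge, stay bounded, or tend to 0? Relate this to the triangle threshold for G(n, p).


Number of potential triangles: C(65, 3) = 43680.
Each occurs with probability p³ ≈ (0.744)³ ≈ 4.12177e-01.
By linearity: E[X] = C(65, 3)·p³ ≈ 43680 · 4.12177e-01 ≈ 18003.890.
Since α = 1/2 < 1, p = c/n^{1/2} ≫ 1/n is above the triangle threshold p ~ 1/n. Asymptotically E[X] ~ (c³/6)·n^{3(1−α)} = (6³/6)·n^{1.5} → ∞; triangles are abundant w.h.p.

E[X] ≈ 18003.890; in regime p = Θ(1/n^{1/2}) E[X] diverges (above the triangle threshold p ~ 1/n).


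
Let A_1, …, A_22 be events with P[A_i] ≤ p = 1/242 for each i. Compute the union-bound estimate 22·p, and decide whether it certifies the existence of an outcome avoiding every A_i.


Union bound: P[∪_{i=1}^{22} A_i] ≤ Σ_i P[A_i] ≤ 22·p = 22·(1/242) = 1/11.
Numerically: 1/11 ≈ 0.091.
Is 1/11 < 1? YES.
Since P[∪ A_i] ≤ 1/11 < 1, the complement has P[∩ A_i^c] ≥ 1 − 1/11 = 10/11 > 0, so some outcome avoids every A_i.

22·p = 1/11 ≈ 0.091; existence CERTIFIED by the union bound.


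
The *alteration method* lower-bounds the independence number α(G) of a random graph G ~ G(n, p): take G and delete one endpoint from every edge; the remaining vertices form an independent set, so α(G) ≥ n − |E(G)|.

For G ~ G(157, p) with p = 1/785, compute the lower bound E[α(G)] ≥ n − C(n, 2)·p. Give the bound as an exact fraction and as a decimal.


E[|E(G)|] = C(157, 2)·p = 12246 · (1/785) = 78/5.
E[α(G)] ≥ n − E[|E(G)|] = 157 − 78/5 = 707/5.
Numerically: ≈ 141.400000.
(This is only a lower bound; the true E[α(G)] may be larger.)

E[α(G)] ≥ 707/5 ≈ 141.400000.


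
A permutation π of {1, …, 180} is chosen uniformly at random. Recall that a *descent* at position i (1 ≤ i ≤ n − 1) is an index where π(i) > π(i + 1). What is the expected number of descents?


Write X = Σ X_I over i = 1, …, 179, with X_I the indicator of one descent.
There are 179 indicators.
For each fixed i, the pair (π(i), π(i+1)) is a uniformly random ordered pair of distinct values from {1, …, 180}; by symmetry P[π(i) > π(i+1)] = 1/2.
By linearity: E[X] = 179 · (1/2) = (180 − 1) · (1/2) = 179/2 ≈ 89.500000.

E[X] = 179/2 = 89.500000.


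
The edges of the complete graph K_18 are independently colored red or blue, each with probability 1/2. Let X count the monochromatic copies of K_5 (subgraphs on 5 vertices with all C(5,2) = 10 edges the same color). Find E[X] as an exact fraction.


Let X = Σ_S X_S over the C(18, 5) = 8568 subsets S of size 5, where X_S = 1 if the K_5 on S is monochromatic.
For a fixed S, the K_5 on S has C(5, 2) = 10 edges. P[all 10 edges red] = (1/2)^10, and likewise for blue, so P[monochromatic] = 2·(1/2)^10 = 2^{1 − 10} = 1/512.
Summing: E[X] = C(18, 5) · 2^{1 − 10} = 8568 · 1/512 = 1071/64.
Numerically: E[X] ≈ 16.7344.

E[X] = C(18,5)·2^(1−C(5,2)) = 1071/64 ≈ 16.7344.


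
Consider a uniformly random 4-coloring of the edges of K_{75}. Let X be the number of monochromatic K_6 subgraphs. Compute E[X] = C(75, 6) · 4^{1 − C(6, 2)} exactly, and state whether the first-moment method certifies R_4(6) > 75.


E[X] = C(75, 6) · 4^{1 − 15} = 201359550 · 4^{−14} = 201359550/268435456.
As a reduced fraction: E[X] = 100679775/134217728 ≈ 0.7501228.
Is E[X] < 1? YES.
Since E[X] < 1, there exists a 4-coloring of K_{75} with no monochromatic K_6; hence R_4(6) > 75.

E[X] = 100679775/134217728 ≈ 0.7501228; E[X] < 1, so R_4(6) > 75.


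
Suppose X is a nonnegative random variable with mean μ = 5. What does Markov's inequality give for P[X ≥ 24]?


μ = E[X] = 5, a = 24.
Markov: P[X ≥ 24] ≤ μ/a = (5)/24 = 5/24.
Numerically: ≈ 0.20833.
(Since a = 24 > μ = 5.00000, the bound 5/24 is < 1 and informative.)

P[X ≥ 24] ≤ 5/24 ≈ 0.20833.


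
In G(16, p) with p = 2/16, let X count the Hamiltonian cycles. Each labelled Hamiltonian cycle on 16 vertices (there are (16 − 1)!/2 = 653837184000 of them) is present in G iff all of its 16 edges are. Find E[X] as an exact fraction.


K_16 has (16 − 1)!/2 = 653837184000 labelled Hamiltonian cycles.
For each such Hamiltonian cycle H, let X_H = 1 if all 16 edges of H are present in G. Then P[X_H = 1] = p^{16} = (1/8)^{16} = 1/281474976710656.
By linearity of expectation: E[X] = Σ_H E[X_H] = 653837184000 · p^{16} = 653837184000 · 1/281474976710656 = 638512875/274877906944.
Numerically: E[X] ≈ 0.0023229.

E[X] = 653837184000 · (1/8)^{16} = 638512875/274877906944 ≈ 0.0023229.


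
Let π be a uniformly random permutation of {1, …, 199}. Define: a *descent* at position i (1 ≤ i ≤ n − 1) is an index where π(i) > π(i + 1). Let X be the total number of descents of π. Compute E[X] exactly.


Write X = Σ X_I over i = 1, …, 198, with X_I the indicator of one descent.
There are 198 indicators.
For each fixed i, the pair (π(i), π(i+1)) is a uniformly random ordered pair of distinct values from {1, …, 199}; by symmetry P[π(i) > π(i+1)] = 1/2.
By linearity: E[X] = 198 · (1/2) = (199 − 1) · (1/2) = 99 ≈ 99.0000.

E[X] = 99 = 99.0000.


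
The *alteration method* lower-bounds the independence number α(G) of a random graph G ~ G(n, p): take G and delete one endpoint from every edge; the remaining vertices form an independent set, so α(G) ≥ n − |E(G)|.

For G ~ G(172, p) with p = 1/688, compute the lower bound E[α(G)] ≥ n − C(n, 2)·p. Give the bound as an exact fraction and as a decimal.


E[|E(G)|] = C(172, 2)·p = 14706 · (1/688) = 171/8.
E[α(G)] ≥ n − E[|E(G)|] = 172 − 171/8 = 1205/8.
Numerically: ≈ 150.625000.
(This is only a lower bound; the true E[α(G)] may be larger.)

E[α(G)] ≥ 1205/8 ≈ 150.625000.


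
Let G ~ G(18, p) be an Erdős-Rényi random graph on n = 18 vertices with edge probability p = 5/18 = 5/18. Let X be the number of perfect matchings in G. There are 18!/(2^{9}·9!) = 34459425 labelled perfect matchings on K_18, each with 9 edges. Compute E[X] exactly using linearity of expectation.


K_18 has 18!/(2^{9}·9!) = 34459425 labelled perfect matchings.
For each such perfect matching H, let X_H = 1 if all 9 edges of H are present in G. Then P[X_H = 1] = p^{9} = (5/18)^{9} = 1953125/198359290368.
By linearity of expectation: E[X] = Σ_H E[X_H] = 34459425 · p^{9} = 34459425 · 1953125/198359290368 = 830908203125/2448880128.
Numerically: E[X] ≈ 339.3.

E[X] = 34459425 · (5/18)^{9} = 830908203125/2448880128 ≈ 339.3.


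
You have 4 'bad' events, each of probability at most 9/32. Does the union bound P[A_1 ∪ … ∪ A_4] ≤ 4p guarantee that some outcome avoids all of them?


Union bound: P[∪_{i=1}^{4} A_i] ≤ Σ_i P[A_i] ≤ 4·p = 4·(9/32) = 9/8.
Numerically: 9/8 ≈ 1.1250.
Is 9/8 < 1? NO.
Since the bound 9/8 is ≥ 1, the union bound is uninformative here; it does NOT by itself certify existence.

4·p = 9/8 ≈ 1.1250; existence NOT certified by the union bound.


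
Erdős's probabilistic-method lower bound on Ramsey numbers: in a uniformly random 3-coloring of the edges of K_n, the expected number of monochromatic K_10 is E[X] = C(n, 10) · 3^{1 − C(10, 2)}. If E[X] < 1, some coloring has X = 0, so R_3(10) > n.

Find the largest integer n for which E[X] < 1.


We need C(n, 10) · 3^{1 − 45} < 1, i.e. C(n, 10) < 3^{45 − 1} = 984770902183611232881.
Check values of n near the boundary:
  n = 569: C(569, 10) = 905357721286137524328; 905357721286137524328 < 984770902183611232881? YES
  n = 570: C(570, 10) = 921524823451961408691; 921524823451961408691 < 984770902183611232881? YES
  n = 571: C(571, 10) = 937951290893172842001; 937951290893172842001 < 984770902183611232881? YES
  n = 572: C(572, 10) = 954640815642161682606; 954640815642161682606 < 984770902183611232881? YES
  n = 573: C(573, 10) = 971597135635805762226; 971597135635805762226 < 984770902183611232881? YES
  n = 574: C(574, 10) = 988824035203816502691; 988824035203816502691 < 984770902183611232881? NO
  n = 575: C(575, 10) = 1006325345561406175305; 1006325345561406175305 < 984770902183611232881? NO
The largest n with C(n, 10) < 984770902183611232881 is n = 573 (where E[X] = 35985079097622435638/36472996377170786403 ≈ 0.987). Hence R_3(10) > 573, i.e. R_3(10) ≥ 574.

Largest n = 573; hence R_3(10) > 573.


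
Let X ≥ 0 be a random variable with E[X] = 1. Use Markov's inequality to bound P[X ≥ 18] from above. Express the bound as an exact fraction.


μ = E[X] = 1, a = 18.
Markov: P[X ≥ 18] ≤ μ/a = (1)/18 = 1/18.
Numerically: ≈ 0.056.
(Since a = 18 > μ = 1.000, the bound 1/18 is < 1 and informative.)

P[X ≥ 18] ≤ 1/18 ≈ 0.056.


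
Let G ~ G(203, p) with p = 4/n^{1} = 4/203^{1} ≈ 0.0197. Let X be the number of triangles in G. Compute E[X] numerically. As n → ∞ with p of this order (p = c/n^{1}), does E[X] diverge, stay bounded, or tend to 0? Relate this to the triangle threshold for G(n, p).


Number of potential triangles: C(203, 3) = 1373701.
Each occurs with probability p³ ≈ (0.0197)³ ≈ 7.65054e-06.
By linearity: E[X] = C(203, 3)·p³ ≈ 1373701 · 7.65054e-06 ≈ 10.510.
Here α = 1, so p = 4/n is exactly at the triangle threshold p ~ 1/n. Asymptotically E[X] → c³/6 = 4³/6 = 32/3 ≈ 10.667, a bounded constant. In this regime the triangle count is asymptotically Poisson(c³/6).

E[X] ≈ 10.510; in regime p = Θ(1/n^{1}) E[X] stays bounded (at the triangle threshold p ~ 1/n).


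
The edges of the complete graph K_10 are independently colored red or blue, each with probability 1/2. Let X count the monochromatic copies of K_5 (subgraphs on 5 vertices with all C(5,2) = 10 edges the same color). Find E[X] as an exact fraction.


Let X = Σ_S X_S over the C(10, 5) = 252 subsets S of size 5, where X_S = 1 if the K_5 on S is monochromatic.
For a fixed S, the K_5 on S has C(5, 2) = 10 edges. P[all 10 edges red] = (1/2)^10, and likewise for blue, so P[monochromatic] = 2·(1/2)^10 = 2^{1 − 10} = 1/512.
By linearity: E[X] = C(10, 5) · 2^{1 − 10} = 252 · 1/512 = 63/128.
Numerically: E[X] ≈ 0.49219.

E[X] = C(10,5)·2^(1−C(5,2)) = 63/128 ≈ 0.49219.


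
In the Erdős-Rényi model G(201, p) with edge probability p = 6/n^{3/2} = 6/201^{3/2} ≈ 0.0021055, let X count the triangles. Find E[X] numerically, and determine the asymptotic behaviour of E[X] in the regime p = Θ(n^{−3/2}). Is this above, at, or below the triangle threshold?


Number of potential triangles: C(201, 3) = 1333300.
Each occurs with probability p³ ≈ (0.0021055)³ ≈ 9.3340794e-09.
By linearity: E[X] = C(201, 3)·p³ ≈ 1333300 · 9.3340794e-09 ≈ 0.01245.
Since α = 3/2 > 1, p = c/n^{3/2} = o(1/n) is below the triangle threshold p ~ 1/n. Asymptotically E[X] ~ (c³/6)·n^{3(1−α)} = (6³/6)·n^{-1.5} → 0, so by Markov's inequality G has no triangles w.h.p.

E[X] ≈ 0.01245; in regime p = Θ(1/n^{3/2}) E[X] tends to 0 (below the triangle threshold p ~ 1/n).


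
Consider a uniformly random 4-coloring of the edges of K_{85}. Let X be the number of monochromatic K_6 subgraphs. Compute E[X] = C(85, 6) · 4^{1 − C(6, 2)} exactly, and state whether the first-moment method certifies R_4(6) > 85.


E[X] = C(85, 6) · 4^{1 − 15} = 437353560 · 4^{−14} = 437353560/268435456.
As a reduced fraction: E[X] = 54669195/33554432 ≈ 1.6292690.
Is E[X] < 1? NO.
Since E[X] ≥ 1, the first-moment bound is inconclusive at n = 85; it does NOT by itself certify R_4(6) > 85.

E[X] = 54669195/33554432 ≈ 1.6292690; E[X] ≥ 1; first-moment method inconclusive here.


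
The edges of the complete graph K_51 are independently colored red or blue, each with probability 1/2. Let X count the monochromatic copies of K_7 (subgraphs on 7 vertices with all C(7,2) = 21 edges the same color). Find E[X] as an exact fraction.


Let X = Σ_S X_S over the C(51, 7) = 115775100 subsets S of size 7, where X_S = 1 if the K_7 on S is monochromatic.
For a fixed S, the K_7 on S has C(7, 2) = 21 edges. P[all 21 edges red] = (1/2)^21, and likewise for blue, so P[monochromatic] = 2·(1/2)^21 = 2^{1 − 21} = 1/1048576.
By linearity of expectation: E[X] = C(51, 7) · 2^{1 − 21} = 115775100 · 1/1048576 = 28943775/262144.
Numerically: E[X] ≈ 110.41174.

E[X] = C(51,7)·2^(1−C(7,2)) = 28943775/262144 ≈ 110.41174.


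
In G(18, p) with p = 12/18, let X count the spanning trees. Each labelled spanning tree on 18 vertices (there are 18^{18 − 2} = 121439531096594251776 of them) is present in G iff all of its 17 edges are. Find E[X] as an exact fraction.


K_18 has 18^{18 − 2} = 121439531096594251776 labelled spanning trees.
For each such spanning tree H, let X_H = 1 if all 17 edges of H are present in G. Then P[X_H = 1] = p^{17} = (2/3)^{17} = 131072/129140163.
By linearity: E[X] = Σ_H E[X_H] = 121439531096594251776 · p^{17} = 121439531096594251776 · 131072/129140163 = 123256172596690944.
Numerically: E[X] ≈ 1.23e+17.

E[X] = 121439531096594251776 · (2/3)^{17} = 123256172596690944 ≈ 1.23e+17.


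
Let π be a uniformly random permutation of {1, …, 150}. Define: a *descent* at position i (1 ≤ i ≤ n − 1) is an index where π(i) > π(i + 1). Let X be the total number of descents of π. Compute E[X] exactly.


Write X = Σ X_I over i = 1, …, 149, with X_I the indicator of one descent.
There are 149 indicators.
For each fixed i, the pair (π(i), π(i+1)) is a uniformly random ordered pair of distinct values from {1, …, 150}; by symmetry P[π(i) > π(i+1)] = 1/2.
By linearity: E[X] = 149 · (1/2) = (150 − 1) · (1/2) = 149/2 ≈ 74.500.

E[X] = 149/2 = 74.500.


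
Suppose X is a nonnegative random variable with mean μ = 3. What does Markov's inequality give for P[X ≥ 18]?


μ = E[X] = 3, a = 18.
Markov: P[X ≥ 18] ≤ μ/a = (3)/18 = 1/6.
Numerically: ≈ 0.167.
(Since a = 18 > μ = 3.000, the bound 1/6 is < 1 and informative.)

P[X ≥ 18] ≤ 1/6 ≈ 0.167.


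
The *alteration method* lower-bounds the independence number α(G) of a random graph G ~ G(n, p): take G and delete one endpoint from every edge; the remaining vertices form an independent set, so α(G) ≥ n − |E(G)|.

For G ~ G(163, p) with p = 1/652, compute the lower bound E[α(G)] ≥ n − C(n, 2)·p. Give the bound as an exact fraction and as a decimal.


E[|E(G)|] = C(163, 2)·p = 13203 · (1/652) = 81/4.
E[α(G)] ≥ n − E[|E(G)|] = 163 − 81/4 = 571/4.
Numerically: ≈ 142.750000.
(This is only a lower bound; the true E[α(G)] may be larger.)

E[α(G)] ≥ 571/4 ≈ 142.750000.


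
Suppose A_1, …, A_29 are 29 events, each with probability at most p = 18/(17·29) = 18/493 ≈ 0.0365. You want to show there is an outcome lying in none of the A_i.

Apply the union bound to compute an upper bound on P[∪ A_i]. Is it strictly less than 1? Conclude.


Union bound: P[∪_{i=1}^{29} A_i] ≤ Σ_i P[A_i] ≤ 29·p = 29·(18/493) = 18/17.
Numerically: 18/17 ≈ 1.0588.
Is 18/17 < 1? NO.
Since the bound 18/17 is ≥ 1, the union bound is uninformative here; it does NOT by itself certify existence.

29·p = 18/17 ≈ 1.0588; existence NOT certified by the union bound.


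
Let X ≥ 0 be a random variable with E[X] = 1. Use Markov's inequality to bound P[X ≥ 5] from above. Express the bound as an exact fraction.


μ = E[X] = 1, a = 5.
Markov: P[X ≥ 5] ≤ μ/a = (1)/5 = 1/5.
Numerically: ≈ 0.200000.
(Since a = 5 > μ = 1.000000, the bound 1/5 is < 1 and informative.)

P[X ≥ 5] ≤ 1/5 ≈ 0.200000.


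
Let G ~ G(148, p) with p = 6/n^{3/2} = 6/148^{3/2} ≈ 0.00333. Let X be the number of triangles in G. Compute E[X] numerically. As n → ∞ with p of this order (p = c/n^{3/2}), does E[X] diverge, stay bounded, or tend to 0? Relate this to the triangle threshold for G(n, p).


Number of potential triangles: C(148, 3) = 529396.
Each occurs with probability p³ ≈ (0.00333)³ ≈ 3.70063e-08.
By linearity: E[X] = C(148, 3)·p³ ≈ 529396 · 3.70063e-08 ≈ 0.020.
Since α = 3/2 > 1, p = c/n^{3/2} = o(1/n) is below the triangle threshold p ~ 1/n. Asymptotically E[X] ~ (c³/6)·n^{3(1−α)} = (6³/6)·n^{-1.5} → 0, so by Markov's inequality G has no triangles w.h.p.

E[X] ≈ 0.020; in regime p = Θ(1/n^{3/2}) E[X] tends to 0 (below the triangle threshold p ~ 1/n).


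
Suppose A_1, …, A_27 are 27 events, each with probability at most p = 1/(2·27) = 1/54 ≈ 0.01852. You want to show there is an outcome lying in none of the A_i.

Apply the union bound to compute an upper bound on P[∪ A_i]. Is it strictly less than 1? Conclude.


Union bound: P[∪_{i=1}^{27} A_i] ≤ Σ_i P[A_i] ≤ 27·p = 27·(1/54) = 1/2.
Numerically: 1/2 ≈ 0.50000.
Is 1/2 < 1? YES.
Since P[∪ A_i] ≤ 1/2 < 1, the complement has P[∩ A_i^c] ≥ 1 − 1/2 = 1/2 > 0, so some outcome avoids every A_i.

27·p = 1/2 ≈ 0.50000; existence CERTIFIED by the union bound.


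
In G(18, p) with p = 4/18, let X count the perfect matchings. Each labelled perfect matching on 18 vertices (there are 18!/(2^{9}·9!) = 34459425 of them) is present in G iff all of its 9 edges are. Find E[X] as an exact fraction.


K_18 has 18!/(2^{9}·9!) = 34459425 labelled perfect matchings.
For each such perfect matching H, let X_H = 1 if all 9 edges of H are present in G. Then P[X_H = 1] = p^{9} = (2/9)^{9} = 512/387420489.
By linearity of expectation: E[X] = Σ_H E[X_H] = 34459425 · p^{9} = 34459425 · 512/387420489 = 217817600/4782969.
Numerically: E[X] ≈ 45.5402.

E[X] = 34459425 · (2/9)^{9} = 217817600/4782969 ≈ 45.5402.
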